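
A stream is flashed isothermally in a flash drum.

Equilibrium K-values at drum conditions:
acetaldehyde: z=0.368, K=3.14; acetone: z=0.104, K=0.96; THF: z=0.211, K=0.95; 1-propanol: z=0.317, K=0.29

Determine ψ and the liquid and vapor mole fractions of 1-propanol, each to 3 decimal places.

ψ = 0.521, x_1-propanol = 0.503, y_1-propanol = 0.146

Newton–Raphson from ψ = 0.55:
  ψ = 0.550: g = -0.0226, g' = -0.786 → ψ = 0.521
Converged at ψ = 0.521.
Compositions from xᵢ = zᵢ/(1+ψ(Kᵢ−1)), yᵢ = Kᵢxᵢ:
  acetaldehyde: x = 0.174, y = 0.546
  acetone: x = 0.106, y = 0.102
  THF: x = 0.217, y = 0.206
  1-propanol: x = 0.503, y = 0.146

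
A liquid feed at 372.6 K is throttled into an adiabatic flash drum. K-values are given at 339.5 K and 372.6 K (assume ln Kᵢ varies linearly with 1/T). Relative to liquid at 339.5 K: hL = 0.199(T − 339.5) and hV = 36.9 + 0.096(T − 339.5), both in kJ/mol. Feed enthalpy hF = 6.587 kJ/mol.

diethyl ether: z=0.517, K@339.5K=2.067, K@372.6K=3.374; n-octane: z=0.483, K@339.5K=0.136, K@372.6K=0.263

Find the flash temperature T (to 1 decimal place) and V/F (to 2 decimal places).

T = 341.1 K, V/F = 0.17

Adiabatic flash: solve Rachford–Rice at each trial T, then check hF = ψ·hV(T) + (1−ψ)·hL(T).
  T = 339.5 K: K = (2.067, 0.136), RR gives ψ = 0.146, H_out = 5.377 kJ/mol
  T = 372.6 K: K = (3.374, 0.263), RR gives ψ = 0.498, H_out = 23.267 kJ/mol
  T = 356.1 K: K = (2.673, 0.192), RR gives ψ = 0.351, H_out = 15.667 kJ/mol
  T = 347.8 K: K = (2.358, 0.162), RR gives ψ = 0.261, H_out = 11.077 kJ/mol
  T = 343.6 K: K = (2.208, 0.149), RR gives ψ = 0.207, H_out = 8.377 kJ/mol
  T = 341.6 K: K = (2.138, 0.142), RR gives ψ = 0.178, H_out = 6.966 kJ/mol
Linear interpolation between T = 339.5 (H_out = 5.377) and T = 341.6 (H_out = 6.966) on hF = 6.587 gives T ≈ 341.1 K, at which ψ = 0.17.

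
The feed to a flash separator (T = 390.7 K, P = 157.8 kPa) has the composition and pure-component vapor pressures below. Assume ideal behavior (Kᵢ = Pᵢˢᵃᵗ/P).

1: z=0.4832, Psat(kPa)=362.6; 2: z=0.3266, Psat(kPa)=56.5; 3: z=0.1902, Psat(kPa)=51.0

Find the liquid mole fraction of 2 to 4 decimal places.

Raoult's law: Kᵢ = Pᵢˢᵃᵗ/P = Pᵢˢᵃᵗ/157.8.
  K_1 = 362.6/157.8 = 2.297845, K_2 = 56.5/157.8 = 0.358048, K_3 = 51.0/157.8 = 0.323194
Rachford–Rice: g(V/F) = Σ zᵢ(Kᵢ−1)/(1+V/F(Kᵢ−1)) = 0.
Feasibility: ΣzᵢKᵢ = 1.2887, Σzᵢ/Kᵢ = 1.7110 — both > 1, two phases present.
Newton iteration, V/F⁰ = 0.43:
  V/F = 0.4300: g = -0.06868, g' = -0.7654 → V/F = 0.3403
  V/F = 0.3403: g = -0.00050, g' = -0.7590 → V/F = 0.3396
Converged at V/F = 0.3396.
Compositions from xᵢ = zᵢ/(1+V/F(Kᵢ−1)), yᵢ = Kᵢxᵢ:
  1: x = 0.3354, y = 0.7706
  2: x = 0.4177, y = 0.1495
  3: x = 0.2470, y = 0.0798

x_2 = 0.4177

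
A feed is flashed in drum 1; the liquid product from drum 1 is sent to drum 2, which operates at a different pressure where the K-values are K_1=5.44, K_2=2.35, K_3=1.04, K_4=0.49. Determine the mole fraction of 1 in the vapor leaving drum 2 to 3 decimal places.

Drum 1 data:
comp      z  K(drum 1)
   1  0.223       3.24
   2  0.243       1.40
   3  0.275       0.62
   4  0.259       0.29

Drum 1:
Newton iteration, ψ₁⁰ = 0.5:
  ψ₁ = 0.500: g = -0.0975, g' = -0.650 → ψ₁ = 0.350
Converged at ψ₁ = 0.350.
Drum-1 compositions:
  1: x = 0.125, y = 0.405
  2: x = 0.213, y = 0.298
  3: x = 0.317, y = 0.197
  4: x = 0.345, y = 0.100
Drum-2 feed = drum-1 liquid: z₂ = (0.1250, 0.2132, 0.3172, 0.3447).
Drum 2:
Let ψ₂ = V/F and solve Σ zᵢ(Kᵢ−1)/(1+ψ₂(Kᵢ−1)) = 0.
g(0) = ΣzᵢKᵢ − 1 = 0.680 and g(1) = 1 − Σzᵢ/Kᵢ = -0.122, so a root lies in (0, 1).
Newton iteration, ψ₂⁰ = 0.33:
  ψ₂ = 0.330: g = 0.2254, g' = -0.721 → ψ₂ = 0.642
  ψ₂ = 0.642: g = 0.0491, g' = -0.476 → ψ₂ = 0.746
  ψ₂ = 0.746: g = 0.0009, g' = -0.463 → ψ₂ = 0.747
Converged at ψ₂ = 0.747.
  1: x = 0.029, y = 0.157
  2: x = 0.106, y = 0.249
  3: x = 0.308, y = 0.320
  4: x = 0.557, y = 0.273

y_1 (drum 2) = 0.157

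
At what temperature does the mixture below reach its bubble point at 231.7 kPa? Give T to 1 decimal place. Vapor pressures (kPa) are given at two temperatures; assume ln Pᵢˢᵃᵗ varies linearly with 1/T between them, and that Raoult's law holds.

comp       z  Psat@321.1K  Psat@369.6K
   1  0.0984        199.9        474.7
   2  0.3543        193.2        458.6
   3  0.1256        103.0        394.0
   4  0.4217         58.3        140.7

Bubble-point temperature: ΣzᵢPᵢˢᵃᵗ(T) = P. Interpolate ln Pᵢˢᵃᵗ = aᵢ + bᵢ/T.
  T = 321.1 K: ΣzᵢPᵢˢᵃᵗ = 125.64 kPa
  T = 369.6 K: ΣzᵢPᵢˢᵃᵗ = 318.01 kPa
  T = 345.4 K: ΣzᵢPᵢˢᵃᵗ = 206.07 kPa
  T = 357.5 K: ΣzᵢPᵢˢᵃᵗ = 257.69 kPa
  T = 351.4 K: ΣzᵢPᵢˢᵃᵗ = 230.63 kPa
  T = 354.4 K: ΣzᵢPᵢˢᵃᵗ = 243.67 kPa
  T = 352.9 K: ΣzᵢPᵢˢᵃᵗ = 237.08 kPa
  T = 352.1 K: ΣzᵢPᵢˢᵃᵗ = 233.62 kPa
Interpolating between 351.4 K and 352.1 K gives T ≈ 351.7 K.

T = 351.7 K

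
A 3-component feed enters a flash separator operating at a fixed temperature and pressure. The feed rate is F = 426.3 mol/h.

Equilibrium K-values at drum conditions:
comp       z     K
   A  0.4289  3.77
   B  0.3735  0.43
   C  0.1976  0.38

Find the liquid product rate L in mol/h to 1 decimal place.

Iterate (Newton) starting at ψ = 0.5:
  ψ = 0.5000: g = 0.02283, g' = -0.9755 → ψ = 0.5234
  ψ = 0.5234: g = 0.00017, g' = -0.9613 → ψ = 0.5236
Converged at ψ = 0.5236.
Then V = ψ·F = 0.5236·426.3 = 223.2 mol/h and L = F − V = 203.1 mol/h.

L = 203.1 mol/h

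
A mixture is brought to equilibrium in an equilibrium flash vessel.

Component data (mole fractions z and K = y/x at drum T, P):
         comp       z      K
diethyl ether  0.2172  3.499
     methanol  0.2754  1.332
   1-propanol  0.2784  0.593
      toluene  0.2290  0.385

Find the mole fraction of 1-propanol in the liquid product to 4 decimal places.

x_1-propanol = 0.3413

Material balance + equilibrium reduce to Σ zᵢ(Kᵢ−1)/(1+V/F(Kᵢ−1)) = 0.
Feasibility: ΣzᵢKᵢ = 1.3801, Σzᵢ/Kᵢ = 1.3331 — both > 1, two phases present.
Iterate (Newton) starting at V/F = 0.4:
  V/F = 0.4000: g = 0.03003, g' = -0.5810 → V/F = 0.4517
  V/F = 0.4517: g = 0.00065, g' = -0.5576 → V/F = 0.4529
Converged at V/F = 0.4529.
Compositions from xᵢ = zᵢ/(1+V/F(Kᵢ−1)), yᵢ = Kᵢxᵢ:
  diethyl ether: x = 0.1019, y = 0.3565
  methanol: x = 0.2394, y = 0.3189
  1-propanol: x = 0.3413, y = 0.2024
  toluene: x = 0.3174, y = 0.1222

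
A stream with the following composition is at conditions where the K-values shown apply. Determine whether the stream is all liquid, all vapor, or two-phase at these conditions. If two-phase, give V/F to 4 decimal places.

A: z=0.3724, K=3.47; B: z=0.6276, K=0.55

ΣzᵢKᵢ = 1.6374; Σzᵢ/Kᵢ = 1.2484.
Both exceed 1, so a two-phase solution exists.
Binary case is linear: z₁(K₁−1)(1+ψ(K₂−1)) + z₂(K₂−1)(1+ψ(K₁−1)) = 0
⇒ ψ = [z₁(K₁−1)+z₂(K₂−1)] / [−(K₁−1)(K₂−1)] = 0.63741/1.11150 = 0.5735

two-phase, V/F = 0.5735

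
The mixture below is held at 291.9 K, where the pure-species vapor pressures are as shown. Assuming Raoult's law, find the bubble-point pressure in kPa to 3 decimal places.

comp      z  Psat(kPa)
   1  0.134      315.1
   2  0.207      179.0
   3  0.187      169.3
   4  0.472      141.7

Pbub = 177.818 kPa

At the bubble point ψ → 0, so ΣzᵢKᵢ = 1 with Kᵢ = Pᵢˢᵃᵗ/P ⇒ P = ΣzᵢPᵢˢᵃᵗ.
P = 0.134·315.1 + 0.207·179.0 + 0.187·169.3 + 0.472·141.7 = 177.818 kPa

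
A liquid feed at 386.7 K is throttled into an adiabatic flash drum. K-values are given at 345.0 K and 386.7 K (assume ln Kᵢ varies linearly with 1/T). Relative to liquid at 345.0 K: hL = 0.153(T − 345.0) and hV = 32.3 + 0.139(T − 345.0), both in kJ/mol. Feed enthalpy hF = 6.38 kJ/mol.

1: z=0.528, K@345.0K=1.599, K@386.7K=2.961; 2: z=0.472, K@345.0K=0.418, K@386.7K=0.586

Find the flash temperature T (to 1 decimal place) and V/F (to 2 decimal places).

T = 346.8 K, V/F = 0.19

Adiabatic flash: solve Rachford–Rice at each trial T, then check hF = ψ·hV(T) + (1−ψ)·hL(T).
  T = 345.0 K: K = (1.599, 0.418), RR gives ψ = 0.119, H_out = 3.851 kJ/mol
  T = 386.7 K: K = (2.961, 0.586), RR gives ψ = 1.000, H_out = 38.096 kJ/mol
  T = 365.9 K: K = (2.216, 0.500), RR gives ψ = 0.668, H_out = 24.569 kJ/mol
  T = 355.4 K: K = (1.890, 0.458), RR gives ψ = 0.444, H_out = 15.870 kJ/mol
  T = 350.2 K: K = (1.741, 0.438), RR gives ψ = 0.302, H_out = 10.528 kJ/mol
  T = 347.6 K: K = (1.669, 0.428), RR gives ψ = 0.217, H_out = 7.406 kJ/mol
  T = 346.3 K: K = (1.634, 0.423), RR gives ψ = 0.170, H_out = 5.691 kJ/mol
Linear interpolation between T = 346.3 (H_out = 5.691) and T = 347.6 (H_out = 7.406) on hF = 6.38 gives T ≈ 346.8 K, at which ψ = 0.19.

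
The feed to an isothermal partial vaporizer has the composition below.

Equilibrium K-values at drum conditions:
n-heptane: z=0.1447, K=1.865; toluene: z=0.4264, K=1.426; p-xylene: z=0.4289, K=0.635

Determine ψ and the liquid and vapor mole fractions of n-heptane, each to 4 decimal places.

ψ = 0.7397, x_n-heptane = 0.0882, y_n-heptane = 0.1646

Newton iteration, ψ⁰ = 0.5:
  ψ = 0.5000: g = 0.04563, g' = -0.1909 → ψ = 0.7391
  ψ = 0.7391: g = 0.00012, g' = -0.1922 → ψ = 0.7397
Converged at ψ = 0.7397.
Compositions from xᵢ = zᵢ/(1+ψ(Kᵢ−1)), yᵢ = Kᵢxᵢ:
  n-heptane: x = 0.0882, y = 0.1646
  toluene: x = 0.3242, y = 0.4624
  p-xylene: x = 0.5875, y = 0.3731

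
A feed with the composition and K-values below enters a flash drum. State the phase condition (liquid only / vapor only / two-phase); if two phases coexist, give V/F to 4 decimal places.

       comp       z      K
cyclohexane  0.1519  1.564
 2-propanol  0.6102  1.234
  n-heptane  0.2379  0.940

ΣzᵢKᵢ = 1.2142; Σzᵢ/Kᵢ = 0.8447.
Since Σzᵢ/Kᵢ < 1 the mixture is above its dew point — single vapor phase.

vapor only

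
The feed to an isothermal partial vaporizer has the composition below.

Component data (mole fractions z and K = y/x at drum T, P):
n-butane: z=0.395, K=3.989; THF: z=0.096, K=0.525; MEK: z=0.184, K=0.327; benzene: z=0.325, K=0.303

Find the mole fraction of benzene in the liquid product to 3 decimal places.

Material balance + equilibrium reduce to Σ zᵢ(Kᵢ−1)/(1+ψ(Kᵢ−1)) = 0.
Check two-phase: ΣzᵢKᵢ = 1.785 > 1 and Σzᵢ/Kᵢ = 1.917 > 1, so g(0) = 0.785 > 0 and g(1) = -0.917 < 0.
Newton–Raphson from ψ = 0.5:
  ψ = 0.500: g = -0.1208, g' = -1.166 → ψ = 0.396
  ψ = 0.396: g = 0.0024, g' = -1.229 → ψ = 0.398
Converged at ψ = 0.398.
Compositions from xᵢ = zᵢ/(1+ψ(Kᵢ−1)), yᵢ = Kᵢxᵢ:
  n-butane: x = 0.180, y = 0.719
  THF: x = 0.118, y = 0.062
  MEK: x = 0.251, y = 0.082
  benzene: x = 0.450, y = 0.136

x_benzene = 0.450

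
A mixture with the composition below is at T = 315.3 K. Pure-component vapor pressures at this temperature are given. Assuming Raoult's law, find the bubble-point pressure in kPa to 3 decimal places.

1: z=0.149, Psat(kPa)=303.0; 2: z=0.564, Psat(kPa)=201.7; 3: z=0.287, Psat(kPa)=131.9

At the bubble point ψ → 0, so ΣzᵢKᵢ = 1 with Kᵢ = Pᵢˢᵃᵗ/P ⇒ P = ΣzᵢPᵢˢᵃᵗ.
P = 0.149·303.0 + 0.564·201.7 + 0.287·131.9 = 196.761 kPa

Pbub = 196.761 kPa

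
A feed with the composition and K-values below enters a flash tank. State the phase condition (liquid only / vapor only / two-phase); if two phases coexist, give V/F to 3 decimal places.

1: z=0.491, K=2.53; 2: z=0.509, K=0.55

two-phase, V/F = 0.758

ΣzᵢKᵢ = 1.522; Σzᵢ/Kᵢ = 1.120.
Both exceed 1, so a two-phase solution exists.
Let ψ = V/F and solve Σ zᵢ(Kᵢ−1)/(1+ψ(Kᵢ−1)) = 0.
Binary case is linear: z₁(K₁−1)(1+ψ(K₂−1)) + z₂(K₂−1)(1+ψ(K₁−1)) = 0
⇒ ψ = [z₁(K₁−1)+z₂(K₂−1)] / [−(K₁−1)(K₂−1)] = 0.5222/0.6885 = 0.758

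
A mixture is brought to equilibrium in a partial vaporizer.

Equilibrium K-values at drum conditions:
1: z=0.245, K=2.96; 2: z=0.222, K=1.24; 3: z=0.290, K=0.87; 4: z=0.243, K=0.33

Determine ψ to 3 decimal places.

Material balance + equilibrium reduce to Σ zᵢ(Kᵢ−1)/(1+ψ(Kᵢ−1)) = 0.
g(0) = ΣzᵢKᵢ − 1 = 0.333 and g(1) = 1 − Σzᵢ/Kᵢ = -0.331, so a root lies in (0, 1).
Newton–Raphson from ψ = 0.37:
  ψ = 0.370: g = 0.0712, g' = -0.525 → ψ = 0.506
  ψ = 0.506: g = 0.0022, g' = -0.503 → ψ = 0.510
Converged at ψ = 0.510.

ψ = 0.510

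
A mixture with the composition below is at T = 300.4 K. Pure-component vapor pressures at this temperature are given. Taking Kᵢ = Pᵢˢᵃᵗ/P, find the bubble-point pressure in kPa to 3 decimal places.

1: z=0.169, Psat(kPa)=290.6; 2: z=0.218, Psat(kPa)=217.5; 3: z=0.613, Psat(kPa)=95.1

At the bubble point ψ → 0, so ΣzᵢKᵢ = 1 with Kᵢ = Pᵢˢᵃᵗ/P ⇒ P = ΣzᵢPᵢˢᵃᵗ.
P = 0.169·290.6 + 0.218·217.5 + 0.613·95.1 = 154.823 kPa

Pbub = 154.823 kPa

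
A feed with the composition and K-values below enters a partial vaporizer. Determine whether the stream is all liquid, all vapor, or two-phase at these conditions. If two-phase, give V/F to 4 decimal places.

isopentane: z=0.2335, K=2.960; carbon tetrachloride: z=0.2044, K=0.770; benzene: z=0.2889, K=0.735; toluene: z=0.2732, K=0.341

ΣzᵢKᵢ = 1.1541; Σzᵢ/Kᵢ = 1.5386.
Both exceed 1, so a two-phase solution exists.
Rachford–Rice: g(ψ) = Σ zᵢ(Kᵢ−1)/(1+ψ(Kᵢ−1)) = 0.
Newton iteration, ψ⁰ = 0.5:
  ψ = 0.5000: g = -0.17875, g' = -0.5335 → ψ = 0.1649
  ψ = 0.1649: g = 0.01493, g' = -0.6955 → ψ = 0.1864
  ψ = 0.1864: g = 0.00028, g' = -0.6696 → ψ = 0.1868
Converged at ψ = 0.1868.

two-phase, V/F = 0.1868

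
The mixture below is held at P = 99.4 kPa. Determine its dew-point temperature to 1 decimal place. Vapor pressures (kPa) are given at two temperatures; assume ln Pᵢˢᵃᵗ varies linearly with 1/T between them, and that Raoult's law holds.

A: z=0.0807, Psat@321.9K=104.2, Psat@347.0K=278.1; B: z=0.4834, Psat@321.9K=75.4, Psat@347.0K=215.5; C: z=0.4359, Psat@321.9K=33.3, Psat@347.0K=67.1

Dew-point temperature: Σzᵢ·P/Pᵢˢᵃᵗ(T) = 1. Interpolate ln Pᵢˢᵃᵗ = aᵢ + bᵢ/T.
  T = 321.9 K: ΣzᵢP/Pᵢˢᵃᵗ = 2.0154
  T = 347.0 K: ΣzᵢP/Pᵢˢᵃᵗ = 0.8975
  T = 334.4 K: ΣzᵢP/Pᵢˢᵃᵗ = 1.3226
  T = 340.7 K: ΣzᵢP/Pᵢˢᵃᵗ = 1.0849
  T = 343.9 K: ΣzᵢP/Pᵢˢᵃᵗ = 0.9843
  T = 342.3 K: ΣzᵢP/Pᵢˢᵃᵗ = 1.0331
Interpolating between 342.3 K and 343.9 K gives T ≈ 343.4 K.

T = 343.4 K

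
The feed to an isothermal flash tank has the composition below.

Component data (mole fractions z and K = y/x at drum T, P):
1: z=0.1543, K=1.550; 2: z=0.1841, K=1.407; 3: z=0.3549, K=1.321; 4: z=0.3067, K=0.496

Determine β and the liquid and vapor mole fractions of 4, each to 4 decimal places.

Rachford–Rice: g(β) = Σ zᵢ(Kᵢ−1)/(1+β(Kᵢ−1)) = 0.
Feasibility: ΣzᵢKᵢ = 1.1191, Σzᵢ/Kᵢ = 1.1174 — both > 1, two phases present.
Newton–Raphson from β = 0.32:
  β = 0.3200: g = 0.05747, g' = -0.1984 → β = 0.6096
  β = 0.6096: g = -0.00426, g' = -0.2337 → β = 0.5914
  β = 0.5914: g = -0.00003, g' = -0.2303 → β = 0.5912
Converged at β = 0.5912.
Compositions from xᵢ = zᵢ/(1+β(Kᵢ−1)), yᵢ = Kᵢxᵢ:
  1: x = 0.1164, y = 0.1805
  2: x = 0.1484, y = 0.2088
  3: x = 0.2983, y = 0.3940
  4: x = 0.4369, y = 0.2167

β = 0.5912, x_4 = 0.4369, y_4 = 0.2167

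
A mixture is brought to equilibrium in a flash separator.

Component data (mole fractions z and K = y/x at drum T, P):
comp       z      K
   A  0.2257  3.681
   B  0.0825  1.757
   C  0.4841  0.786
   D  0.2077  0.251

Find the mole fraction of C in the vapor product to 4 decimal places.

y_C = 0.4168

Iterate (Newton) starting at β = 0.63:
  β = 0.6300: g = -0.14699, g' = -0.6934 → β = 0.4180
  β = 0.4180: g = -0.00748, g' = -0.6617 → β = 0.4067
  β = 0.4067: g = 0.00003, g' = -0.6665 → β = 0.4068
Converged at β = 0.4068.
Compositions from xᵢ = zᵢ/(1+β(Kᵢ−1)), yᵢ = Kᵢxᵢ:
  A: x = 0.1080, y = 0.3974
  B: x = 0.0631, y = 0.1108
  C: x = 0.5303, y = 0.4168
  D: x = 0.2987, y = 0.0750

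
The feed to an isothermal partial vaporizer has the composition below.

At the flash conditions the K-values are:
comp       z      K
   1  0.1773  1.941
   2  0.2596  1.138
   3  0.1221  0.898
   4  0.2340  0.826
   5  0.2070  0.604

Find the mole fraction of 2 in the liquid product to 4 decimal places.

x_2 = 0.2458

Material balance + equilibrium reduce to Σ zᵢ(Kᵢ−1)/(1+ψ(Kᵢ−1)) = 0.
Feasibility: ΣzᵢKᵢ = 1.0675, Σzᵢ/Kᵢ = 1.0814 — both > 1, two phases present.
Iterate (Newton) starting at ψ = 0.46:
  ψ = 0.4600: g = -0.00743, g' = -0.1391 → ψ = 0.4066
  ψ = 0.4066: g = 0.00008, g' = -0.1423 → ψ = 0.4072
Converged at ψ = 0.4072.
Compositions from xᵢ = zᵢ/(1+ψ(Kᵢ−1)), yᵢ = Kᵢxᵢ:
  1: x = 0.1282, y = 0.2488
  2: x = 0.2458, y = 0.2797
  3: x = 0.1274, y = 0.1144
  4: x = 0.2518, y = 0.2080
  5: x = 0.2468, y = 0.1491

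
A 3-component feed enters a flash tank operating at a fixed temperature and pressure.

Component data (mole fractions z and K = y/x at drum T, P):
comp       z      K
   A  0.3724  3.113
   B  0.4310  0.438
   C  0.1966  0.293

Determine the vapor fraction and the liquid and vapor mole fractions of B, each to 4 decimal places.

ψ = 0.3143, x_B = 0.5234, y_B = 0.2293

Let ψ = V/F and solve Σ zᵢ(Kᵢ−1)/(1+ψ(Kᵢ−1)) = 0.
g(0) = ΣzᵢKᵢ − 1 = 0.4057 and g(1) = 1 − Σzᵢ/Kᵢ = -0.7746, so a root lies in (0, 1).
Newton iteration, ψ⁰ = 0.48:
  ψ = 0.4800: g = -0.15144, g' = -0.8903 → ψ = 0.3099
  ψ = 0.3099: g = 0.00422, g' = -0.9679 → ψ = 0.3142
Converged at ψ = 0.3143.
Compositions from xᵢ = zᵢ/(1+ψ(Kᵢ−1)), yᵢ = Kᵢxᵢ:
  A: x = 0.2238, y = 0.6967
  B: x = 0.5234, y = 0.2293
  C: x = 0.2528, y = 0.0741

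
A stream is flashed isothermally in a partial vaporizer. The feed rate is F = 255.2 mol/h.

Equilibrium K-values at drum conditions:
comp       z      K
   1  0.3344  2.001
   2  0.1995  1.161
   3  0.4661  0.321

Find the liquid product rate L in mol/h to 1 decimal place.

L = 231.4 mol/h

Material balance + equilibrium reduce to Σ zᵢ(Kᵢ−1)/(1+ψ(Kᵢ−1)) = 0.
Feasibility: ΣzᵢKᵢ = 1.0504, Σzᵢ/Kᵢ = 1.7910 — both > 1, two phases present.
Iterate (Newton) starting at ψ = 0.66:
  ψ = 0.6600: g = -0.34288, g' = -0.8313 → ψ = 0.2476
  ψ = 0.2476: g = -0.08128, g' = -0.5305 → ψ = 0.0943
  ψ = 0.0943: g = -0.00065, g' = -0.5301 → ψ = 0.0931
Converged at ψ = 0.0931.
Then V = ψ·F = 0.0931·255.2 = 23.8 mol/h and L = F − V = 231.4 mol/h.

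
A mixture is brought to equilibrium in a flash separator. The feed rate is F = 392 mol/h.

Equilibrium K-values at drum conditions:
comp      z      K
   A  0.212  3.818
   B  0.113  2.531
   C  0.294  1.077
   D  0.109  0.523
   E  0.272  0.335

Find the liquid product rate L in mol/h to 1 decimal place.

L = 179.7 mol/h

Newton iteration, V/F⁰ = 0.48:
  V/F = 0.480: g = 0.0424, g' = -0.695 → V/F = 0.541
  V/F = 0.541: g = 0.0004, g' = -0.684 → V/F = 0.542
Converged at V/F = 0.542.
Then V = V/F·F = 0.5416·392 = 212.3 mol/h and L = F − V = 179.7 mol/h.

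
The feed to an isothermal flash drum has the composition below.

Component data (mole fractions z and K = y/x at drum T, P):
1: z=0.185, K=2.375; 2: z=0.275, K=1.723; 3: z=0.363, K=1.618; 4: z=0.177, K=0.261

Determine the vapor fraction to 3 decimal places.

Material balance + equilibrium reduce to Σ zᵢ(Kᵢ−1)/(1+ψ(Kᵢ−1)) = 0.
Check two-phase: ΣzᵢKᵢ = 1.547 > 1 and Σzᵢ/Kᵢ = 1.140 > 1, so g(0) = 0.547 > 0 and g(1) = -0.140 < 0.
Iterate (Newton) starting at ψ = 0.5:
  ψ = 0.500: g = 0.2607, g' = -0.524 → ψ = 0.997
  ψ = 0.997: g = -0.1354, g' = -1.560 → ψ = 0.910
  ψ = 0.910: g = -0.0232, g' = -1.080 → ψ = 0.889
  ψ = 0.889: g = -0.0009, g' = -1.003 → ψ = 0.888
Converged at ψ = 0.888.

ψ = 0.888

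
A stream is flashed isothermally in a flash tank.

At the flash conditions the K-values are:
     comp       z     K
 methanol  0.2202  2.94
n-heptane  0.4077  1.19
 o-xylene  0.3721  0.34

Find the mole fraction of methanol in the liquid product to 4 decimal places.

Let β = V/F and solve Σ zᵢ(Kᵢ−1)/(1+β(Kᵢ−1)) = 0.
Check two-phase: ΣzᵢKᵢ = 1.2591 > 1 and Σzᵢ/Kᵢ = 1.5119 > 1, so g(0) = 0.2591 > 0 and g(1) = -0.5119 < 0.
Newton iteration, β⁰ = 0.5:
  β = 0.5000: g = -0.07896, g' = -0.5869 → β = 0.3655
  β = 0.3655: g = -0.00126, g' = -0.5781 → β = 0.3633
Converged at β = 0.3633.
Compositions from xᵢ = zᵢ/(1+β(Kᵢ−1)), yᵢ = Kᵢxᵢ:
  methanol: x = 0.1292, y = 0.3797
  n-heptane: x = 0.3814, y = 0.4538
  o-xylene: x = 0.4895, y = 0.1664

x_methanol = 0.1292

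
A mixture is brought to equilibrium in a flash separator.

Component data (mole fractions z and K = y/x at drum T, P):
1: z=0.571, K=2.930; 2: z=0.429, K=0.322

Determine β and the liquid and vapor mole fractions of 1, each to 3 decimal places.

β = 0.620, x_1 = 0.260, y_1 = 0.762

Binary case is linear: z₁(K₁−1)(1+β(K₂−1)) + z₂(K₂−1)(1+β(K₁−1)) = 0
⇒ β = [z₁(K₁−1)+z₂(K₂−1)] / [−(K₁−1)(K₂−1)] = 0.8112/1.3085 = 0.620
Compositions from xᵢ = zᵢ/(1+β(Kᵢ−1)), yᵢ = Kᵢxᵢ:
  1: x = 0.260, y = 0.762
  2: x = 0.740, y = 0.238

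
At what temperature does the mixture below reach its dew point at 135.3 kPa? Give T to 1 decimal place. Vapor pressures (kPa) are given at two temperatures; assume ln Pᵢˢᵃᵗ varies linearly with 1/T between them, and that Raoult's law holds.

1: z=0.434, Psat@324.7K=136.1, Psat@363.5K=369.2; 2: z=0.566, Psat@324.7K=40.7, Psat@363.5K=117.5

Dew-point temperature: Σzᵢ·P/Pᵢˢᵃᵗ(T) = 1. Interpolate ln Pᵢˢᵃᵗ = aᵢ + bᵢ/T.
  T = 324.7 K: ΣzᵢP/Pᵢˢᵃᵗ = 2.3130
  T = 363.5 K: ΣzᵢP/Pᵢˢᵃᵗ = 0.8108
  T = 344.1 K: ΣzᵢP/Pᵢˢᵃᵗ = 1.3295
  T = 353.8 K: ΣzᵢP/Pᵢˢᵃᵗ = 1.0312
  T = 358.6 K: ΣzᵢP/Pᵢˢᵃᵗ = 0.9140
  T = 356.2 K: ΣzᵢP/Pᵢˢᵃᵗ = 0.9704
Interpolating between 353.8 K and 356.2 K gives T ≈ 355.0 K.

T = 355.0 K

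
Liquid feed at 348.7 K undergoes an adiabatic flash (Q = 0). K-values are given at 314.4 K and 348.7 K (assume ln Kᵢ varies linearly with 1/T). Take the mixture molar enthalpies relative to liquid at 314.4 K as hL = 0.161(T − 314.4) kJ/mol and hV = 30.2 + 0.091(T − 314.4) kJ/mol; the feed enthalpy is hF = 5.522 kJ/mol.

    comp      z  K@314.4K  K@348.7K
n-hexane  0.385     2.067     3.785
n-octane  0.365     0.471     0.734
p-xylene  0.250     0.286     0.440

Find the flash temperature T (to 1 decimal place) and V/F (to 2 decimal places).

Adiabatic flash: solve Rachford–Rice at each trial T, then check hF = ψ·hV(T) + (1−ψ)·hL(T).
  T = 314.4 K: K = (2.067, 0.471, 0.286), RR gives ψ = 0.060, H_out = 1.820 kJ/mol
  T = 348.7 K: K = (3.785, 0.734, 0.440), RR gives ψ = 0.724, H_out = 25.637 kJ/mol
  T = 331.5 K: K = (2.839, 0.594, 0.358), RR gives ψ = 0.422, H_out = 14.995 kJ/mol
  T = 322.9 K: K = (2.430, 0.530, 0.321), RR gives ψ = 0.260, H_out = 9.064 kJ/mol
  T = 318.6 K: K = (2.242, 0.500, 0.303), RR gives ψ = 0.166, H_out = 5.649 kJ/mol
  T = 316.5 K: K = (2.153, 0.485, 0.294), RR gives ψ = 0.115, H_out = 3.809 kJ/mol
Linear interpolation between T = 316.5 (H_out = 3.809) and T = 318.6 (H_out = 5.649) on hF = 5.522 gives T ≈ 318.5 K, at which ψ = 0.16.

T = 318.5 K, V/F = 0.16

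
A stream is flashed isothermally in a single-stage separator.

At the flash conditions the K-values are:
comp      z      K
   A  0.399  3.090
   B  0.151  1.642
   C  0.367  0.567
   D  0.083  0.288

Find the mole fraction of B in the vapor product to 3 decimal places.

y_B = 0.164

Rachford–Rice: g(ψ) = Σ zᵢ(Kᵢ−1)/(1+ψ(Kᵢ−1)) = 0.
g(0) = ΣzᵢKᵢ − 1 = 0.713 and g(1) = 1 − Σzᵢ/Kᵢ = -0.157, so a root lies in (0, 1).
Newton–Raphson from ψ = 0.64:
  ψ = 0.640: g = 0.0970, g' = -0.624 → ψ = 0.796
  ψ = 0.796: g = -0.0014, g' = -0.657 → ψ = 0.793
Converged at ψ = 0.793.
Compositions from xᵢ = zᵢ/(1+ψ(Kᵢ−1)), yᵢ = Kᵢxᵢ:
  A: x = 0.150, y = 0.464
  B: x = 0.100, y = 0.164
  C: x = 0.559, y = 0.317
  D: x = 0.191, y = 0.055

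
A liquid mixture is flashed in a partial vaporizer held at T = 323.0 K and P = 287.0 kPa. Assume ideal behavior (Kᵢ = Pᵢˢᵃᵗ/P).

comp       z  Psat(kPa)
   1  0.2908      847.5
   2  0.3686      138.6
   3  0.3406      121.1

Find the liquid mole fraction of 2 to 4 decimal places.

Raoult's law: Kᵢ = Pᵢˢᵃᵗ/P = Pᵢˢᵃᵗ/287.0.
  K_1 = 847.5/287.0 = 2.952962, K_2 = 138.6/287.0 = 0.482927, K_3 = 121.1/287.0 = 0.421951
Material balance + equilibrium reduce to Σ zᵢ(Kᵢ−1)/(1+β(Kᵢ−1)) = 0.
g(0) = ΣzᵢKᵢ − 1 = 0.1804 and g(1) = 1 − Σzᵢ/Kᵢ = -0.6689, so a root lies in (0, 1).
Iterate (Newton) starting at β = 0.5:
  β = 0.5000: g = -0.24663, g' = -0.6883 → β = 0.1417
  β = 0.1417: g = 0.02472, g' = -0.9302 → β = 0.1683
  β = 0.1683: g = 0.00060, g' = -0.8862 → β = 0.1689
Converged at β = 0.1689.
Compositions from xᵢ = zᵢ/(1+β(Kᵢ−1)), yᵢ = Kᵢxᵢ:
  1: x = 0.2187, y = 0.6457
  2: x = 0.4039, y = 0.1950
  3: x = 0.3775, y = 0.1593

x_2 = 0.4039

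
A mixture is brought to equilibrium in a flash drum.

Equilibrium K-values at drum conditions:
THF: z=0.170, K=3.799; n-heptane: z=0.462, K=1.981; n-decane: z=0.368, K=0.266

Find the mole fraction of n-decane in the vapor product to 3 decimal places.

y_n-decane = 0.170

Material balance + equilibrium reduce to Σ zᵢ(Kᵢ−1)/(1+β(Kᵢ−1)) = 0.
Check two-phase: ΣzᵢKᵢ = 1.659 > 1 and Σzᵢ/Kᵢ = 1.661 > 1, so g(0) = 0.659 > 0 and g(1) = -0.661 < 0.
Newton iteration, β⁰ = 0.54:
  β = 0.540: g = 0.0383, g' = -0.945 → β = 0.580
Converged at β = 0.580.
Compositions from xᵢ = zᵢ/(1+β(Kᵢ−1)), yᵢ = Kᵢxᵢ:
  THF: x = 0.065, y = 0.246
  n-heptane: x = 0.294, y = 0.583
  n-decane: x = 0.641, y = 0.170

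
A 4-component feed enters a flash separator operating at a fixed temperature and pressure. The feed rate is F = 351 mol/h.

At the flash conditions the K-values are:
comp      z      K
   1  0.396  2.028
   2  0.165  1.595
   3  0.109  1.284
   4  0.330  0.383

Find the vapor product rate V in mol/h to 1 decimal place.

V = 228.8 mol/h

Material balance + equilibrium reduce to Σ zᵢ(Kᵢ−1)/(1+ψ(Kᵢ−1)) = 0.
Check two-phase: ΣzᵢKᵢ = 1.333 > 1 and Σzᵢ/Kᵢ = 1.245 > 1, so g(0) = 0.333 > 0 and g(1) = -0.245 < 0.
Iterate (Newton) starting at ψ = 0.5:
  ψ = 0.500: g = 0.0772, g' = -0.487 → ψ = 0.659
  ψ = 0.659: g = -0.0036, g' = -0.542 → ψ = 0.652
Converged at ψ = 0.652.
Then V = ψ·F = 0.6519·351 = 228.8 mol/h and L = F − V = 122.2 mol/h.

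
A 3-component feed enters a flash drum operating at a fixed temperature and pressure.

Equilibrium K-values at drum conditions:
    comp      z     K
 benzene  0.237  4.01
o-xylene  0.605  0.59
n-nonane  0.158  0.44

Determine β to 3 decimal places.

β = 0.282

Let β = V/F and solve Σ zᵢ(Kᵢ−1)/(1+β(Kᵢ−1)) = 0.
Feasibility: ΣzᵢKᵢ = 1.377, Σzᵢ/Kᵢ = 1.444 — both > 1, two phases present.
Iterate (Newton) starting at β = 0.5:
  β = 0.500: g = -0.1501, g' = -0.599 → β = 0.249
  β = 0.249: g = 0.0285, g' = -0.894 → β = 0.281
  β = 0.281: g = 0.0011, g' = -0.830 → β = 0.282
Converged at β = 0.282.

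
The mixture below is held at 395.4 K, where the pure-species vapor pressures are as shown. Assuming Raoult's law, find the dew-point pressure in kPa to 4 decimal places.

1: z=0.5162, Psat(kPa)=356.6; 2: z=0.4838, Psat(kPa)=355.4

At the dew point ψ → 1, so Σzᵢ/Kᵢ = 1 with Kᵢ = Pᵢˢᵃᵗ/P ⇒ 1/P = Σzᵢ/Pᵢˢᵃᵗ.
1/P = 0.5162/356.6 + 0.4838/355.4 = 0.0028088 ⇒ P = 356.0184 kPa

Pdew = 356.0184 kPa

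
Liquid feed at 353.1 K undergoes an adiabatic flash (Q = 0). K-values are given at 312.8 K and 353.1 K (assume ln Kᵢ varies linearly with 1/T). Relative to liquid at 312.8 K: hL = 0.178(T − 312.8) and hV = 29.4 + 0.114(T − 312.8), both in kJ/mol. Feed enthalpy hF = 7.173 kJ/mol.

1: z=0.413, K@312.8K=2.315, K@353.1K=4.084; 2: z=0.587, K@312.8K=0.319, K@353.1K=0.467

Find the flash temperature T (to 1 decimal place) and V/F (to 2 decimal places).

Adiabatic flash: solve Rachford–Rice at each trial T, then check hF = ψ·hV(T) + (1−ψ)·hL(T).
  T = 312.8 K: K = (2.315, 0.319), RR gives ψ = 0.160, H_out = 4.706 kJ/mol
  T = 353.1 K: K = (4.084, 0.467), RR gives ψ = 0.585, H_out = 22.851 kJ/mol
  T = 333.0 K: K = (3.130, 0.391), RR gives ψ = 0.402, H_out = 14.900 kJ/mol
  T = 322.9 K: K = (2.705, 0.354), RR gives ψ = 0.295, H_out = 10.283 kJ/mol
  T = 317.9 K: K = (2.507, 0.337), RR gives ψ = 0.233, H_out = 7.684 kJ/mol
  T = 315.4 K: K = (2.412, 0.328), RR gives ψ = 0.199, H_out = 6.273 kJ/mol
  T = 316.6 K: K = (2.457, 0.332), RR gives ψ = 0.216, H_out = 6.961 kJ/mol
Linear interpolation between T = 316.6 (H_out = 6.961) and T = 317.9 (H_out = 7.684) on hF = 7.173 gives T ≈ 317.0 K, at which ψ = 0.22.

T = 317.0 K, V/F = 0.22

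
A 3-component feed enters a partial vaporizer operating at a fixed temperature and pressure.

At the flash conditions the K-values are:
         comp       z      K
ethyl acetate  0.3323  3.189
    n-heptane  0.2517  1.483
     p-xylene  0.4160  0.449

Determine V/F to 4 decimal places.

Rachford–Rice: g(V/F) = Σ zᵢ(Kᵢ−1)/(1+V/F(Kᵢ−1)) = 0.
g(0) = ΣzᵢKᵢ − 1 = 0.6198 and g(1) = 1 − Σzᵢ/Kᵢ = -0.2004, so a root lies in (0, 1).
Newton–Raphson from V/F = 0.65:
  V/F = 0.6500: g = 0.03563, g' = -0.6118 → V/F = 0.7082
  V/F = 0.7082: g = -0.00011, g' = -0.6171 → V/F = 0.7081
Converged at V/F = 0.7081.

V/F = 0.7081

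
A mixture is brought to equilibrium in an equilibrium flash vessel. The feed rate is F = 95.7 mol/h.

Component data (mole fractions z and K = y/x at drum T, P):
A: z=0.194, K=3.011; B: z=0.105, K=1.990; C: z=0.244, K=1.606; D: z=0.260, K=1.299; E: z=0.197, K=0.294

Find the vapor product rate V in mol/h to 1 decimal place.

V = 82.8 mol/h

Let ψ = V/F and solve Σ zᵢ(Kᵢ−1)/(1+ψ(Kᵢ−1)) = 0.
g(0) = ΣzᵢKᵢ − 1 = 0.581 and g(1) = 1 − Σzᵢ/Kᵢ = -0.139, so a root lies in (0, 1).
Iterate (Newton) starting at ψ = 0.39:
  ψ = 0.390: g = 0.2909, g' = -0.564 → ψ = 0.906
  ψ = 0.906: g = -0.0359, g' = -0.934 → ψ = 0.867
  ψ = 0.867: g = -0.0019, g' = -0.840 → ψ = 0.865
Converged at ψ = 0.865.
Then V = ψ·F = 0.8649·95.7 = 82.8 mol/h and L = F − V = 12.9 mol/h.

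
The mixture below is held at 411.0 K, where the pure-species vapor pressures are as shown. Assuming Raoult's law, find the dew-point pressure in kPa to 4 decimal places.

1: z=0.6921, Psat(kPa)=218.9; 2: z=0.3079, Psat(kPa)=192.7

Pdew = 210.1044 kPa

At the dew point ψ → 1, so Σzᵢ/Kᵢ = 1 with Kᵢ = Pᵢˢᵃᵗ/P ⇒ 1/P = Σzᵢ/Pᵢˢᵃᵗ.
1/P = 0.6921/218.9 + 0.3079/192.7 = 0.0047595 ⇒ P = 210.1044 kPa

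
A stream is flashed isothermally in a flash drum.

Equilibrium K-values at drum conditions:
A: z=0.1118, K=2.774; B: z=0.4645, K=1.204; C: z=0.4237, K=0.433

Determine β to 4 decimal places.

β = 0.1158

Material balance + equilibrium reduce to Σ zᵢ(Kᵢ−1)/(1+β(Kᵢ−1)) = 0.
Check two-phase: ΣzᵢKᵢ = 1.0529 > 1 and Σzᵢ/Kᵢ = 1.4046 > 1, so g(0) = 0.0529 > 0 and g(1) = -0.4046 < 0.
Iterate (Newton) starting at β = 0.5:
  β = 0.5000: g = -0.14420, g' = -0.3801 → β = 0.1206
  β = 0.1206: g = -0.00200, g' = -0.4141 → β = 0.1157
  β = 0.1157: g = 0.00001, g' = -0.4166 → β = 0.1158
Converged at β = 0.1158.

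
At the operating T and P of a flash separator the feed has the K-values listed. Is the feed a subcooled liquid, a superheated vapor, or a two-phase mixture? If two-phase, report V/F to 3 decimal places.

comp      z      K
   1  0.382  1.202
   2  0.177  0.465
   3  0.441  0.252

subcooled liquid

ΣzᵢKᵢ = 0.653; Σzᵢ/Kᵢ = 2.448.
Since ΣzᵢKᵢ < 1 the mixture is below its bubble point — single liquid phase.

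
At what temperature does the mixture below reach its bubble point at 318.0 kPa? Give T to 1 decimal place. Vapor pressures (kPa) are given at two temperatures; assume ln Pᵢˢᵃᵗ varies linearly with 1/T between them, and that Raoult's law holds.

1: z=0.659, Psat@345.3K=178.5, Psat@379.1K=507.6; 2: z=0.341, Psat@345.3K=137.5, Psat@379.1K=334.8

Bubble-point temperature: ΣzᵢPᵢˢᵃᵗ(T) = P. Interpolate ln Pᵢˢᵃᵗ = aᵢ + bᵢ/T.
  T = 345.3 K: ΣzᵢPᵢˢᵃᵗ = 164.52 kPa
  T = 379.1 K: ΣzᵢPᵢˢᵃᵗ = 448.68 kPa
  T = 362.2 K: ΣzᵢPᵢˢᵃᵗ = 277.96 kPa
  T = 370.6 K: ΣzᵢPᵢˢᵃᵗ = 354.53 kPa
  T = 366.4 K: ΣzᵢPᵢˢᵃᵗ = 314.35 kPa
  T = 368.5 K: ΣzᵢPᵢˢᵃᵗ = 333.95 kPa
Interpolating between 366.4 K and 368.5 K gives T ≈ 366.8 K.

T = 366.8 K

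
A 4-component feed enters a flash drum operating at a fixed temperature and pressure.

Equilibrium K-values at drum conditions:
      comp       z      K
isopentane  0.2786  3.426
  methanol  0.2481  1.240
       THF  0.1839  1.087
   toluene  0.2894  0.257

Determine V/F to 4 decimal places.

V/F = 0.5419

Iterate (Newton) starting at V/F = 0.5:
  V/F = 0.5000: g = 0.03179, g' = -0.7519 → V/F = 0.5423
  V/F = 0.5423: g = -0.00027, g' = -0.7664 → V/F = 0.5419
Converged at V/F = 0.5419.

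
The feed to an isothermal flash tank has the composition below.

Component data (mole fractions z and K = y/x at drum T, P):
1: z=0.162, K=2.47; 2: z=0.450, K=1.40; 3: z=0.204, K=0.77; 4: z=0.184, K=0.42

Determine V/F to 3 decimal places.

V/F = 0.768

Material balance + equilibrium reduce to Σ zᵢ(Kᵢ−1)/(1+V/F(Kᵢ−1)) = 0.
g(0) = ΣzᵢKᵢ − 1 = 0.265 and g(1) = 1 − Σzᵢ/Kᵢ = -0.090, so a root lies in (0, 1).
Newton–Raphson from V/F = 0.54:
  V/F = 0.540: g = 0.0718, g' = -0.303 → V/F = 0.777
  V/F = 0.777: g = -0.0030, g' = -0.339 → V/F = 0.768
Converged at V/F = 0.768.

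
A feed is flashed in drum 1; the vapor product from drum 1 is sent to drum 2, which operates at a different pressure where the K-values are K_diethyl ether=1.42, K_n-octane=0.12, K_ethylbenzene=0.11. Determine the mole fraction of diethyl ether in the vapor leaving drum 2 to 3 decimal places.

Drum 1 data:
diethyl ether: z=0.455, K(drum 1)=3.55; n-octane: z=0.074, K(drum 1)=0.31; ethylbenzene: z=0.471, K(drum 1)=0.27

y_diethyl ether (drum 2) = 0.964

Drum 1:
Rachford–Rice: g(ψ₁) = Σ zᵢ(Kᵢ−1)/(1+ψ₁(Kᵢ−1)) = 0.
Feasibility: ΣzᵢKᵢ = 1.765, Σzᵢ/Kᵢ = 2.111 — both > 1, two phases present.
Iterate (Newton) starting at ψ₁ = 0.45:
  ψ₁ = 0.450: g = -0.0458, g' = -1.272 → ψ₁ = 0.414
Converged at ψ₁ = 0.414.
Drum-1 compositions:
  diethyl ether: x = 0.221, y = 0.786
  n-octane: x = 0.104, y = 0.032
  ethylbenzene: x = 0.675, y = 0.182
Drum-2 feed = drum-1 vapor: z₂ = (0.7856, 0.0321, 0.1823).
Drum 2:
Let ψ₂ = V/F and solve Σ zᵢ(Kᵢ−1)/(1+ψ₂(Kᵢ−1)) = 0.
g(0) = ΣzᵢKᵢ − 1 = 0.139 and g(1) = 1 − Σzᵢ/Kᵢ = -1.478, so a root lies in (0, 1).
Iterate (Newton) starting at ψ₂ = 0.5:
  ψ₂ = 0.500: g = -0.0701, g' = -0.643 → ψ₂ = 0.391
  ψ₂ = 0.391: g = -0.0085, g' = -0.500 → ψ₂ = 0.374
Converged at ψ₂ = 0.374.
  diethyl ether: x = 0.679, y = 0.964
  n-octane: x = 0.048, y = 0.006
  ethylbenzene: x = 0.273, y = 0.030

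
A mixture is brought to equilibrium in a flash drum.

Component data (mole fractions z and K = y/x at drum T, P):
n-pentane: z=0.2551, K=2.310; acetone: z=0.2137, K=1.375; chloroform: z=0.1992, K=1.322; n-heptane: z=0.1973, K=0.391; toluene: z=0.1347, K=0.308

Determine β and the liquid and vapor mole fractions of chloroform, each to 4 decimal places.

β = 0.5187, x_chloroform = 0.1707, y_chloroform = 0.2257

Rachford–Rice: g(β) = Σ zᵢ(Kᵢ−1)/(1+β(Kᵢ−1)) = 0.
g(0) = ΣzᵢKᵢ − 1 = 0.2651 and g(1) = 1 − Σzᵢ/Kᵢ = -0.3585, so a root lies in (0, 1).
Newton–Raphson from β = 0.5:
  β = 0.5000: g = 0.00937, g' = -0.4985 → β = 0.5188
  β = 0.5188: g = -0.00006, g' = -0.5048 → β = 0.5187
Converged at β = 0.5187.
Compositions from xᵢ = zᵢ/(1+β(Kᵢ−1)), yᵢ = Kᵢxᵢ:
  n-pentane: x = 0.1519, y = 0.3509
  acetone: x = 0.1789, y = 0.2460
  chloroform: x = 0.1707, y = 0.2257
  n-heptane: x = 0.2884, y = 0.1128
  toluene: x = 0.2101, y = 0.0647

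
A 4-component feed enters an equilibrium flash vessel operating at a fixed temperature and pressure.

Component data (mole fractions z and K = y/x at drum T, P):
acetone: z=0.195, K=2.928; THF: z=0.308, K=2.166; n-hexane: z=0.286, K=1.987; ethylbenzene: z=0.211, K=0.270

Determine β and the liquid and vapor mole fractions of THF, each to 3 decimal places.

β = 0.910, x_THF = 0.149, y_THF = 0.324

Let β = V/F and solve Σ zᵢ(Kᵢ−1)/(1+β(Kᵢ−1)) = 0.
Feasibility: ΣzᵢKᵢ = 1.863, Σzᵢ/Kᵢ = 1.134 — both > 1, two phases present.
Newton iteration, β⁰ = 0.55:
  β = 0.550: g = 0.3269, g' = -0.757 → β = 0.982
  β = 0.982: g = -0.1028, g' = -1.650 → β = 0.919
  β = 0.919: g = -0.0115, g' = -1.308 → β = 0.911
  β = 0.911: g = -0.0002, g' = -1.272 → β = 0.910
Converged at β = 0.910.
Compositions from xᵢ = zᵢ/(1+β(Kᵢ−1)), yᵢ = Kᵢxᵢ:
  acetone: x = 0.071, y = 0.207
  THF: x = 0.149, y = 0.324
  n-hexane: x = 0.151, y = 0.299
  ethylbenzene: x = 0.629, y = 0.170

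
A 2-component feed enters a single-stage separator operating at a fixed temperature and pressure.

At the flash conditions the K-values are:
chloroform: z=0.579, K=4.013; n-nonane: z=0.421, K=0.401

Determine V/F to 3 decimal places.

V/F = 0.827

Material balance + equilibrium reduce to Σ zᵢ(Kᵢ−1)/(1+V/F(Kᵢ−1)) = 0.
Check two-phase: ΣzᵢKᵢ = 2.492 > 1 and Σzᵢ/Kᵢ = 1.194 > 1, so g(0) = 1.492 > 0 and g(1) = -0.194 < 0.
Binary case is linear: z₁(K₁−1)(1+V/F(K₂−1)) + z₂(K₂−1)(1+V/F(K₁−1)) = 0
⇒ V/F = [z₁(K₁−1)+z₂(K₂−1)] / [−(K₁−1)(K₂−1)] = 1.4923/1.8048 = 0.827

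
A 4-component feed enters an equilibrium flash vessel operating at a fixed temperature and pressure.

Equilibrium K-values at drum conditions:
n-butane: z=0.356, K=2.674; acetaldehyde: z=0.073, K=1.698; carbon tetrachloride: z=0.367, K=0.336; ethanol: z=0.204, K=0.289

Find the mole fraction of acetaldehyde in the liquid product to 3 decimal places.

x_acetaldehyde = 0.062

Material balance + equilibrium reduce to Σ zᵢ(Kᵢ−1)/(1+V/F(Kᵢ−1)) = 0.
Check two-phase: ΣzᵢKᵢ = 1.258 > 1 and Σzᵢ/Kᵢ = 1.974 > 1, so g(0) = 0.258 > 0 and g(1) = -0.974 < 0.
Newton iteration, V/F⁰ = 0.51:
  V/F = 0.510: g = -0.2370, g' = -0.933 → V/F = 0.256
  V/F = 0.256: g = -0.0106, g' = -0.903 → V/F = 0.244
Converged at V/F = 0.244.
Compositions from xᵢ = zᵢ/(1+V/F(Kᵢ−1)), yᵢ = Kᵢxᵢ:
  n-butane: x = 0.253, y = 0.676
  acetaldehyde: x = 0.062, y = 0.106
  carbon tetrachloride: x = 0.438, y = 0.147
  ethanol: x = 0.247, y = 0.071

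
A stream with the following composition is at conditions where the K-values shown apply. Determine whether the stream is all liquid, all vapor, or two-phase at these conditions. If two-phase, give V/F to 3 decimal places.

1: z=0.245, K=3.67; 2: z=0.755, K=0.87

all vapor

ΣzᵢKᵢ = 1.556; Σzᵢ/Kᵢ = 0.935.
Since Σzᵢ/Kᵢ < 1 the mixture is above its dew point — single vapor phase.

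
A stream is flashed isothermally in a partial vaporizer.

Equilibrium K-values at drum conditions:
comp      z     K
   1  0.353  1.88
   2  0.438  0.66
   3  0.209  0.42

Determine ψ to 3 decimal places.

Newton–Raphson from ψ = 0.3:
  ψ = 0.300: g = -0.0668, g' = -0.337 → ψ = 0.102
  ψ = 0.102: g = 0.0021, g' = -0.364 → ψ = 0.107
Converged at ψ = 0.107.

ψ = 0.107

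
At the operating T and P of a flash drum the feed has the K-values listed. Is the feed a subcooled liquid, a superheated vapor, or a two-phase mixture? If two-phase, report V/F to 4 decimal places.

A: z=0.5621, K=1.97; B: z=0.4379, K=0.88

ΣzᵢKᵢ = 1.4927; Σzᵢ/Kᵢ = 0.7829.
Since Σzᵢ/Kᵢ < 1 the mixture is above its dew point — single vapor phase.

superheated vapor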